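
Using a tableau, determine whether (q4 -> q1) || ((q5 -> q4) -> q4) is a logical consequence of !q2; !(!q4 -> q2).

Yes

Initial set: {!q2; !(!q4 -> q2); !((q4 -> q1) || ((q5 -> q4) -> q4))}.
!(!q4 -> q2): α-rule — add !q4, !q2.
!((q4 -> q1) || ((q5 -> q4) -> q4)): α-rule — add !(q4 -> q1), !((q5 -> q4) -> q4).
!(q4 -> q1): α-rule — add q4, !q1.
× closes — contains both q4 and !q4.
All 1 branch closes.
Every branch closed, so the premises entail the conclusion.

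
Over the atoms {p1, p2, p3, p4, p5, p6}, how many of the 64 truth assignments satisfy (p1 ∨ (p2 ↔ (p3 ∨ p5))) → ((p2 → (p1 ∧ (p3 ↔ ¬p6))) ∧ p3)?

28

Initial set: {((p1 ∨ (p2 ↔ (p3 ∨ p5))) → ((p2 → (p1 ∧ (p3 ↔ ¬p6))) ∧ p3))}.
((p1 ∨ (p2 ↔ (p3 ∨ p5))) → ((p2 → (p1 ∧ (p3 ↔ ¬p6))) ∧ p3)): β-rule — branch into ¬(p1 ∨ (p2 ↔ (p3 ∨ p5)))  //  ((p2 → (p1 ∧ (p3 ↔ ¬p6))) ∧ p3).
  branch 1 (add ¬(p1 ∨ (p2 ↔ (p3 ∨ p5)))):
    ¬(p1 ∨ (p2 ↔ (p3 ∨ p5))): α-rule — add ¬p1, ¬(p2 ↔ (p3 ∨ p5)).
    ¬(p2 ↔ (p3 ∨ p5)): β-rule — branch into p2, ¬(p3 ∨ p5)  //  ¬p2, (p3 ∨ p5).
      branch 1.1 (add p2, ¬(p3 ∨ p5)):
        ¬(p3 ∨ p5): α-rule — add ¬p3, ¬p5.
        ○ open, literals {p1=F, p2=T, p3=F, p5=F}.
      branch 1.2 (add ¬p2, (p3 ∨ p5)):
        (p3 ∨ p5): β-rule — branch into p3  //  p5.
          branch 1.2.1 (add p3):
            ○ open, literals {p1=F, p2=F, p3=T}.
          branch 1.2.2 (add p5):
            ○ open, literals {p1=F, p2=F, p5=T}.
  branch 2 (add ((p2 → (p1 ∧ (p3 ↔ ¬p6))) ∧ p3)):
    ((p2 → (p1 ∧ (p3 ↔ ¬p6))) ∧ p3): α-rule — add (p2 → (p1 ∧ (p3 ↔ ¬p6))), p3.
    (p2 → (p1 ∧ (p3 ↔ ¬p6))): β-rule — branch into ¬p2  //  (p1 ∧ (p3 ↔ ¬p6)).
      branch 2.1 (add ¬p2):
        ○ open, literals {p2=F, p3=T}.
      branch 2.2 (add (p1 ∧ (p3 ↔ ¬p6))):
        (p1 ∧ (p3 ↔ ¬p6)): α-rule — add p1, (p3 ↔ ¬p6).
        (p3 ↔ ¬p6): β-rule — branch into p3, ¬p6  //  ¬p3, ¬¬p6.
          branch 2.2.1 (add p3, ¬p6):
            ○ open, literals {p1=T, p3=T, p6=F}.
          branch 2.2.2 (add ¬p3, ¬¬p6):
            × closes — contains both p3 and ¬p3.
1 branch closed, 5 open.
Each open branch fixes some atoms; the unmentioned ones are free. Counting distinct full assignments: branch {p1=F, p2=T, p3=F, p5=F} (p4, p6) contributes 4 new; branch {p1=F, p2=F, p3=T} (p4, p5, p6) contributes 8 new; branch {p1=F, p2=F, p5=T} (p3, p4, p6) contributes 4 new; branch {p2=F, p3=T} (p1, p4, p5, p6) contributes 8 new; branch {p1=T, p3=T, p6=F} (p2, p4, p5) contributes 4 new. Total: 28.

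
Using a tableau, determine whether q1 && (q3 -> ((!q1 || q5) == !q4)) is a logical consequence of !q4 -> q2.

Initial set: {T (!q4 -> q2); F (q1 && (q3 -> ((!q1 || q5) == !q4)))}.
T (!q4 -> q2): β-rule — branch into F !q4  //  T q2.
  branch 1 (add F !q4):
    F (q1 && (q3 -> ((!q1 || q5) == !q4))): β-rule — branch into F q1  //  F (q3 -> ((!q1 || q5) == !q4)).
      branch 1.1 (add F q1):
        ○ open, literals {q1=F, q4=T}.
      branch 1.2 (add F (q3 -> ((!q1 || q5) == !q4))):
        F (q3 -> ((!q1 || q5) == !q4)): α-rule — add T q3, F ((!q1 || q5) == !q4).
        F ((!q1 || q5) == !q4): β-rule — branch into T (!q1 || q5), F !q4  //  F (!q1 || q5), T !q4.
          branch 1.2.1 (add T (!q1 || q5), F !q4):
            T (!q1 || q5): β-rule — branch into T !q1  //  T q5.
              branch 1.2.1.1 (add T !q1):
                ○ open, literals {q1=F, q3=T, q4=T}.
              branch 1.2.1.2 (add T q5):
                ○ open, literals {q3=T, q4=T, q5=T}.
          branch 1.2.2 (add F (!q1 || q5), T !q4):
            × closes — contains both q4 and !q4.
  branch 2 (add T q2):
    F (q1 && (q3 -> ((!q1 || q5) == !q4))): β-rule — branch into F q1  //  F (q3 -> ((!q1 || q5) == !q4)).
      branch 2.1 (add F q1):
        ○ open, literals {q1=F, q2=T}.
      branch 2.2 (add F (q3 -> ((!q1 || q5) == !q4))):
        F (q3 -> ((!q1 || q5) == !q4)): α-rule — add T q3, F ((!q1 || q5) == !q4).
        F ((!q1 || q5) == !q4): β-rule — branch into T (!q1 || q5), F !q4  //  F (!q1 || q5), T !q4.
          branch 2.2.1 (add T (!q1 || q5), F !q4):
            T (!q1 || q5): β-rule — branch into T !q1  //  T q5.
              branch 2.2.1.1 (add T !q1):
                ○ open, literals {q1=F, q2=T, q3=T, q4=T}.
              branch 2.2.1.2 (add T q5):
                ○ open, literals {q2=T, q3=T, q4=T, q5=T}.
          branch 2.2.2 (add F (!q1 || q5), T !q4):
            F (!q1 || q5): α-rule — add F !q1, F q5.
            ○ open, literals {q1=T, q2=T, q3=T, q4=F, q5=F}.
1 branch closed, 7 open.
An open branch gives a countermodel: q1=F, q4=T (unmentioned atoms arbitrary); the premises hold there but the conclusion fails.

No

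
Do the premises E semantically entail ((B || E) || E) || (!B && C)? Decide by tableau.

Initial set: {E; !(((B || E) || E) || (!B && C))}.
!(((B || E) || E) || (!B && C)): α-rule — add !((B || E) || E), !(!B && C).
!((B || E) || E): α-rule — add !(B || E), !E.
× closes — contains both E and !E.
All 1 branch closes.
Every branch closed, so the premises entail the conclusion.

Yes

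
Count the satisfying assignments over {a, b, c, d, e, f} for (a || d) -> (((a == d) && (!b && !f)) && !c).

Initial set: {((a || d) -> (((a == d) && (!b && !f)) && !c))}.
((a || d) -> (((a == d) && (!b && !f)) && !c)): β-rule — branch into !(a || d)  //  (((a == d) && (!b && !f)) && !c).
  branch 1 (add !(a || d)):
    !(a || d): α-rule — add !a, !d.
    ○ open, literals {a=F, d=F}.
  branch 2 (add (((a == d) && (!b && !f)) && !c)):
    (((a == d) && (!b && !f)) && !c): α-rule — add ((a == d) && (!b && !f)), !c.
    ((a == d) && (!b && !f)): α-rule — add (a == d), (!b && !f).
    (!b && !f): α-rule — add !b, !f.
    (a == d): β-rule — branch into a, d  //  !a, !d.
      branch 2.1 (add a, d):
        ○ open, literals {a=T, b=F, c=F, d=T, f=F}.
      branch 2.2 (add !a, !d):
        ○ open, literals {a=F, b=F, c=F, d=F, f=F}.
0 branches closed, 3 open.
Each open branch fixes some atoms; the unmentioned ones are free. Counting distinct full assignments: branch {a=F, d=F} (b, c, e, f) contributes 16 new; branch {a=T, b=F, c=F, d=T, f=F} (e) contributes 2 new; branch {a=F, b=F, c=F, d=F, f=F} (e) contributes 0 new. Total: 18.

18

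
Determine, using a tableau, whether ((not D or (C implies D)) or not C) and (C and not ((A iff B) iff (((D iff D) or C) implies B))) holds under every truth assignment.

Not valid

Assume the negation and expand:
Initial set: {not (((not D or (C implies D)) or not C) and (C and not ((A iff B) iff (((D iff D) or C) implies B))))}.
not (((not D or (C implies D)) or not C) and (C and not ((A iff B) iff (((D iff D) or C) implies B)))): β-rule — branch into not ((not D or (C implies D)) or not C)  //  not (C and not ((A iff B) iff (((D iff D) or C) implies B))).
  branch 1 (add not ((not D or (C implies D)) or not C)):
    not ((not D or (C implies D)) or not C): α-rule — add not (not D or (C implies D)), not not C.
    not (not D or (C implies D)): α-rule — add not not D, not (C implies D).
    not (C implies D): α-rule — add C, not D.
    × closes — contains both D and not D.
  branch 2 (add not (C and not ((A iff B) iff (((D iff D) or C) implies B)))):
    not (C and not ((A iff B) iff (((D iff D) or C) implies B))): β-rule — branch into not C  //  not not ((A iff B) iff (((D iff D) or C) implies B)).
      branch 2.1 (add not C):
        ○ open, literals {C=F}.
      branch 2.2 (add not not ((A iff B) iff (((D iff D) or C) implies B))):
        not not ((A iff B) iff (((D iff D) or C) implies B)): β-rule — branch into (A iff B), (((D iff D) or C) implies B)  //  not (A iff B), not (((D iff D) or C) implies B).
          branch 2.2.1 (add (A iff B), (((D iff D) or C) implies B)):
            (A iff B): β-rule — branch into A, B  //  not A, not B.
              branch 2.2.1.1 (add A, B):
                (((D iff D) or C) implies B): β-rule — branch into not ((D iff D) or C)  //  B.
                  branch 2.2.1.1.1 (add not ((D iff D) or C)):
                    not ((D iff D) or C): α-rule — add not (D iff D), not C.
                    not (D iff D): β-rule — branch into D, not D  //  not D, D.
                      branch 2.2.1.1.1.1 (add D, not D):
                        × closes — contains both D and not D.
                      branch 2.2.1.1.1.2 (add not D, D):
                        × closes — contains both D and not D.
                  branch 2.2.1.1.2 (add B):
                    ○ open, literals {A=T, B=T}.
              branch 2.2.1.2 (add not A, not B):
                (((D iff D) or C) implies B): β-rule — branch into not ((D iff D) or C)  //  B.
                  branch 2.2.1.2.1 (add not ((D iff D) or C)):
                    not ((D iff D) or C): α-rule — add not (D iff D), not C.
                    not (D iff D): β-rule — branch into D, not D  //  not D, D.
                      branch 2.2.1.2.1.1 (add D, not D):
                        × closes — contains both D and not D.
                      branch 2.2.1.2.1.2 (add not D, D):
                        × closes — contains both D and not D.
                  branch 2.2.1.2.2 (add B):
                    × closes — contains both B and not B.
          branch 2.2.2 (add not (A iff B), not (((D iff D) or C) implies B)):
            not (((D iff D) or C) implies B): α-rule — add ((D iff D) or C), not B.
            not (A iff B): β-rule — branch into A, not B  //  not A, B.
              branch 2.2.2.1 (add A, not B):
                ((D iff D) or C): β-rule — branch into (D iff D)  //  C.
                  branch 2.2.2.1.1 (add (D iff D)):
                    (D iff D): β-rule — branch into D, D  //  not D, not D.
                      branch 2.2.2.1.1.1 (add D, D):
                        ○ open, literals {A=T, B=F, D=T}.
                      branch 2.2.2.1.1.2 (add not D, not D):
                        ○ open, literals {A=T, B=F, D=F}.
                  branch 2.2.2.1.2 (add C):
                    ○ open, literals {A=T, B=F, C=T}.
              branch 2.2.2.2 (add not A, B):
                × closes — contains both B and not B.
7 branches closed, 5 open.
An open branch gives a countermodel: C=F (unmentioned atoms arbitrary); under it the original formula is false.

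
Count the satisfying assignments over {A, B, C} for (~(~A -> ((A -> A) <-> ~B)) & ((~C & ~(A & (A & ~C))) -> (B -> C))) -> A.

7

Initial set: {((~(~A -> ((A -> A) <-> ~B)) & ((~C & ~(A & (A & ~C))) -> (B -> C))) -> A)}.
((~(~A -> ((A -> A) <-> ~B)) & ((~C & ~(A & (A & ~C))) -> (B -> C))) -> A): β-rule — branch into ~(~(~A -> ((A -> A) <-> ~B)) & ((~C & ~(A & (A & ~C))) -> (B -> C)))  //  A.
  branch 1 (add ~(~(~A -> ((A -> A) <-> ~B)) & ((~C & ~(A & (A & ~C))) -> (B -> C)))):
    ~(~(~A -> ((A -> A) <-> ~B)) & ((~C & ~(A & (A & ~C))) -> (B -> C))): β-rule — branch into ~~(~A -> ((A -> A) <-> ~B))  //  ~((~C & ~(A & (A & ~C))) -> (B -> C)).
      branch 1.1 (add ~~(~A -> ((A -> A) <-> ~B))):
        ~~(~A -> ((A -> A) <-> ~B)): β-rule — branch into ~~A  //  ((A -> A) <-> ~B).
          branch 1.1.1 (add ~~A):
            ○ open, literals {A=1}.
          branch 1.1.2 (add ((A -> A) <-> ~B)):
            ((A -> A) <-> ~B): β-rule — branch into (A -> A), ~B  //  ~(A -> A), ~~B.
              branch 1.1.2.1 (add (A -> A), ~B):
                (A -> A): β-rule — branch into ~A  //  A.
                  branch 1.1.2.1.1 (add ~A):
                    ○ open, literals {A=0, B=0}.
                  branch 1.1.2.1.2 (add A):
                    ○ open, literals {A=1, B=0}.
              branch 1.1.2.2 (add ~(A -> A), ~~B):
                ~(A -> A): α-rule — add A, ~A.
                × closes — contains both A and ~A.
      branch 1.2 (add ~((~C & ~(A & (A & ~C))) -> (B -> C))):
        ~((~C & ~(A & (A & ~C))) -> (B -> C)): α-rule — add (~C & ~(A & (A & ~C))), ~(B -> C).
        (~C & ~(A & (A & ~C))): α-rule — add ~C, ~(A & (A & ~C)).
        ~(B -> C): α-rule — add B, ~C.
        ~(A & (A & ~C)): β-rule — branch into ~A  //  ~(A & ~C).
          branch 1.2.1 (add ~A):
            ○ open, literals {A=0, B=1, C=0}.
          branch 1.2.2 (add ~(A & ~C)):
            ~(A & ~C): β-rule — branch into ~A  //  ~~C.
              branch 1.2.2.1 (add ~A):
                ○ open, literals {A=0, B=1, C=0}.
              branch 1.2.2.2 (add ~~C):
                × closes — contains both C and ~C.
  branch 2 (add A):
    ○ open, literals {A=1}.
2 branches closed, 6 open.
Each open branch fixes some atoms; the unmentioned ones are free. Counting distinct full assignments: branch {A=1} (B, C) contributes 4 new; branch {A=0, B=0} (C) contributes 2 new; branch {A=1, B=0} (C) contributes 0 new; branch {A=0, B=1, C=0} (none free) contributes 1 new; branch {A=0, B=1, C=0} (none free) contributes 0 new; branch {A=1} (B, C) contributes 0 new. Total: 7.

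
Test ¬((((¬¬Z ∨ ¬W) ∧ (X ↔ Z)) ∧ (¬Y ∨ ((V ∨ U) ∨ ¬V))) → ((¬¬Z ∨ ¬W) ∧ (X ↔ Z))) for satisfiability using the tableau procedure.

Unsatisfiable

Initial set: {¬((((¬¬Z ∨ ¬W) ∧ (X ↔ Z)) ∧ (¬Y ∨ ((V ∨ U) ∨ ¬V))) → ((¬¬Z ∨ ¬W) ∧ (X ↔ Z)))}.
¬((((¬¬Z ∨ ¬W) ∧ (X ↔ Z)) ∧ (¬Y ∨ ((V ∨ U) ∨ ¬V))) → ((¬¬Z ∨ ¬W) ∧ (X ↔ Z))): α-rule — add (((¬¬Z ∨ ¬W) ∧ (X ↔ Z)) ∧ (¬Y ∨ ((V ∨ U) ∨ ¬V))), ¬((¬¬Z ∨ ¬W) ∧ (X ↔ Z)).
(((¬¬Z ∨ ¬W) ∧ (X ↔ Z)) ∧ (¬Y ∨ ((V ∨ U) ∨ ¬V))): α-rule — add ((¬¬Z ∨ ¬W) ∧ (X ↔ Z)), (¬Y ∨ ((V ∨ U) ∨ ¬V)).
((¬¬Z ∨ ¬W) ∧ (X ↔ Z)): α-rule — add (¬¬Z ∨ ¬W), (X ↔ Z).
¬((¬¬Z ∨ ¬W) ∧ (X ↔ Z)): β-rule — branch into ¬(¬¬Z ∨ ¬W)  //  ¬(X ↔ Z).
  branch 1 (add ¬(¬¬Z ∨ ¬W)):
    ¬(¬¬Z ∨ ¬W): α-rule — add ¬¬¬Z, ¬¬W.
    ¬¬¬Z: drop double negation, giving ¬Z.
    (¬Y ∨ ((V ∨ U) ∨ ¬V)): β-rule — branch into ¬Y  //  ((V ∨ U) ∨ ¬V).
      branch 1.1 (add ¬Y):
        (¬¬Z ∨ ¬W): β-rule — branch into ¬¬Z  //  ¬W.
          branch 1.1.1 (add ¬¬Z):
            ¬¬Z: drop double negation, giving Z.
            × closes — contains both Z and ¬Z.
          branch 1.1.2 (add ¬W):
            × closes — contains both W and ¬W.
      branch 1.2 (add ((V ∨ U) ∨ ¬V)):
        (¬¬Z ∨ ¬W): β-rule — branch into ¬¬Z  //  ¬W.
          branch 1.2.1 (add ¬¬Z):
            ¬¬Z: drop double negation, giving Z.
            × closes — contains both Z and ¬Z.
          branch 1.2.2 (add ¬W):
            × closes — contains both W and ¬W.
  branch 2 (add ¬(X ↔ Z)):
    (¬Y ∨ ((V ∨ U) ∨ ¬V)): β-rule — branch into ¬Y  //  ((V ∨ U) ∨ ¬V).
      branch 2.1 (add ¬Y):
        (¬¬Z ∨ ¬W): β-rule — branch into ¬¬Z  //  ¬W.
          branch 2.1.1 (add ¬¬Z):
            ¬¬Z: drop double negation, giving Z.
            (X ↔ Z): β-rule — branch into X, Z  //  ¬X, ¬Z.
              branch 2.1.1.1 (add X, Z):
                ¬(X ↔ Z): β-rule — branch into X, ¬Z  //  ¬X, Z.
                  branch 2.1.1.1.1 (add X, ¬Z):
                    × closes — contains both Z and ¬Z.
                  branch 2.1.1.1.2 (add ¬X, Z):
                    × closes — contains both X and ¬X.
              branch 2.1.1.2 (add ¬X, ¬Z):
                × closes — contains both Z and ¬Z.
          branch 2.1.2 (add ¬W):
            (X ↔ Z): β-rule — branch into X, Z  //  ¬X, ¬Z.
              branch 2.1.2.1 (add X, Z):
                ¬(X ↔ Z): β-rule — branch into X, ¬Z  //  ¬X, Z.
                  branch 2.1.2.1.1 (add X, ¬Z):
                    × closes — contains both Z and ¬Z.
                  branch 2.1.2.1.2 (add ¬X, Z):
                    × closes — contains both X and ¬X.
              branch 2.1.2.2 (add ¬X, ¬Z):
                ¬(X ↔ Z): β-rule — branch into X, ¬Z  //  ¬X, Z.
                  branch 2.1.2.2.1 (add X, ¬Z):
                    × closes — contains both X and ¬X.
                  branch 2.1.2.2.2 (add ¬X, Z):
                    × closes — contains both Z and ¬Z.
      branch 2.2 (add ((V ∨ U) ∨ ¬V)):
        (¬¬Z ∨ ¬W): β-rule — branch into ¬¬Z  //  ¬W.
          branch 2.2.1 (add ¬¬Z):
            ¬¬Z: drop double negation, giving Z.
            (X ↔ Z): β-rule — branch into X, Z  //  ¬X, ¬Z.
              branch 2.2.1.1 (add X, Z):
                ¬(X ↔ Z): β-rule — branch into X, ¬Z  //  ¬X, Z.
                  branch 2.2.1.1.1 (add X, ¬Z):
                    × closes — contains both Z and ¬Z.
                  branch 2.2.1.1.2 (add ¬X, Z):
                    × closes — contains both X and ¬X.
              branch 2.2.1.2 (add ¬X, ¬Z):
                × closes — contains both Z and ¬Z.
          branch 2.2.2 (add ¬W):
            (X ↔ Z): β-rule — branch into X, Z  //  ¬X, ¬Z.
              branch 2.2.2.1 (add X, Z):
                ¬(X ↔ Z): β-rule — branch into X, ¬Z  //  ¬X, Z.
                  branch 2.2.2.1.1 (add X, ¬Z):
                    × closes — contains both Z and ¬Z.
                  branch 2.2.2.1.2 (add ¬X, Z):
                    × closes — contains both X and ¬X.
              branch 2.2.2.2 (add ¬X, ¬Z):
                ¬(X ↔ Z): β-rule — branch into X, ¬Z  //  ¬X, Z.
                  branch 2.2.2.2.1 (add X, ¬Z):
                    × closes — contains both X and ¬X.
                  branch 2.2.2.2.2 (add ¬X, Z):
                    × closes — contains both Z and ¬Z.
All 18 branches close.
Every branch closed; the formula is unsatisfiable.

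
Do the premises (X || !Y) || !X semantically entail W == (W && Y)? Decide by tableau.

Initial set: {((X || !Y) || !X); !(W == (W && Y))}.
((X || !Y) || !X): β-rule — branch into (X || !Y)  //  !X.
  branch 1 (add (X || !Y)):
    !(W == (W && Y)): β-rule — branch into W, !(W && Y)  //  !W, (W && Y).
      branch 1.1 (add W, !(W && Y)):
        (X || !Y): β-rule — branch into X  //  !Y.
          branch 1.1.1 (add X):
            !(W && Y): β-rule — branch into !W  //  !Y.
              branch 1.1.1.1 (add !W):
                × closes — contains both W and !W.
              branch 1.1.1.2 (add !Y):
                ○ open, literals {W=1, X=1, Y=0}.
          branch 1.1.2 (add !Y):
            !(W && Y): β-rule — branch into !W  //  !Y.
              branch 1.1.2.1 (add !W):
                × closes — contains both W and !W.
              branch 1.1.2.2 (add !Y):
                ○ open, literals {W=1, Y=0}.
      branch 1.2 (add !W, (W && Y)):
        (W && Y): α-rule — add W, Y.
        × closes — contains both W and !W.
  branch 2 (add !X):
    !(W == (W && Y)): β-rule — branch into W, !(W && Y)  //  !W, (W && Y).
      branch 2.1 (add W, !(W && Y)):
        !(W && Y): β-rule — branch into !W  //  !Y.
          branch 2.1.1 (add !W):
            × closes — contains both W and !W.
          branch 2.1.2 (add !Y):
            ○ open, literals {W=1, X=0, Y=0}.
      branch 2.2 (add !W, (W && Y)):
        (W && Y): α-rule — add W, Y.
        × closes — contains both W and !W.
5 branches closed, 3 open.
An open branch gives a countermodel: W=1, X=1, Y=0 (unmentioned atoms arbitrary); the premises hold there but the conclusion fails.

No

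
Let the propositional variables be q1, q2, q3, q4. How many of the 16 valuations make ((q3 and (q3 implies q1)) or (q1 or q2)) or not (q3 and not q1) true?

14

Initial set: {(((q3 and (q3 implies q1)) or (q1 or q2)) or not (q3 and not q1))}.
(((q3 and (q3 implies q1)) or (q1 or q2)) or not (q3 and not q1)): β-rule — branch into ((q3 and (q3 implies q1)) or (q1 or q2))  //  not (q3 and not q1).
  branch 1 (add ((q3 and (q3 implies q1)) or (q1 or q2))):
    ((q3 and (q3 implies q1)) or (q1 or q2)): β-rule — branch into (q3 and (q3 implies q1))  //  (q1 or q2).
      branch 1.1 (add (q3 and (q3 implies q1))):
        (q3 and (q3 implies q1)): α-rule — add q3, (q3 implies q1).
        (q3 implies q1): β-rule — branch into not q3  //  q1.
          branch 1.1.1 (add not q3):
            × closes — contains both q3 and not q3.
          branch 1.1.2 (add q1):
            ○ open, literals {q1=true, q3=true}.
      branch 1.2 (add (q1 or q2)):
        (q1 or q2): β-rule — branch into q1  //  q2.
          branch 1.2.1 (add q1):
            ○ open, literals {q1=true}.
          branch 1.2.2 (add q2):
            ○ open, literals {q2=true}.
  branch 2 (add not (q3 and not q1)):
    not (q3 and not q1): β-rule — branch into not q3  //  not not q1.
      branch 2.1 (add not q3):
        ○ open, literals {q3=false}.
      branch 2.2 (add not not q1):
        ○ open, literals {q1=true}.
1 branch closed, 5 open.
Each open branch fixes some atoms; the unmentioned ones are free. Counting distinct full assignments: branch {q1=true, q3=true} (q2, q4) contributes 4 new; branch {q1=true} (q2, q3, q4) contributes 4 new; branch {q2=true} (q1, q3, q4) contributes 4 new; branch {q3=false} (q1, q2, q4) contributes 2 new; branch {q1=true} (q2, q3, q4) contributes 0 new. Total: 14.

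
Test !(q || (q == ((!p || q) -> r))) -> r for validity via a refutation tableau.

Not valid

Assume the negation and expand:
Initial set: {!(!(q || (q == ((!p || q) -> r))) -> r)}.
!(!(q || (q == ((!p || q) -> r))) -> r): α-rule — add !(q || (q == ((!p || q) -> r))), !r.
!(q || (q == ((!p || q) -> r))): α-rule — add !q, !(q == ((!p || q) -> r)).
!(q == ((!p || q) -> r)): β-rule — branch into q, !((!p || q) -> r)  //  !q, ((!p || q) -> r).
  branch 1 (add q, !((!p || q) -> r)):
    × closes — contains both q and !q.
  branch 2 (add !q, ((!p || q) -> r)):
    ((!p || q) -> r): β-rule — branch into !(!p || q)  //  r.
      branch 2.1 (add !(!p || q)):
        !(!p || q): α-rule — add !!p, !q.
        ○ open, literals {p=true, q=false, r=false}.
      branch 2.2 (add r):
        × closes — contains both r and !r.
2 branches closed, 1 open.
An open branch gives a countermodel: p=true, q=false, r=false (unmentioned atoms arbitrary); under it the original formula is false.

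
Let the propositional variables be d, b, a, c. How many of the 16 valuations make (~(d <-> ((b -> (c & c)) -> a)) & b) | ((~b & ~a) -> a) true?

Initial set: {((~(d <-> ((b -> (c & c)) -> a)) & b) | ((~b & ~a) -> a))}.
((~(d <-> ((b -> (c & c)) -> a)) & b) | ((~b & ~a) -> a)): β-rule — branch into (~(d <-> ((b -> (c & c)) -> a)) & b)  //  ((~b & ~a) -> a).
  branch 1 (add (~(d <-> ((b -> (c & c)) -> a)) & b)):
    (~(d <-> ((b -> (c & c)) -> a)) & b): α-rule — add ~(d <-> ((b -> (c & c)) -> a)), b.
    ~(d <-> ((b -> (c & c)) -> a)): β-rule — branch into d, ~((b -> (c & c)) -> a)  //  ~d, ((b -> (c & c)) -> a).
      branch 1.1 (add d, ~((b -> (c & c)) -> a)):
        ~((b -> (c & c)) -> a): α-rule — add (b -> (c & c)), ~a.
        (b -> (c & c)): β-rule — branch into ~b  //  (c & c).
          branch 1.1.1 (add ~b):
            × closes — contains both b and ~b.
          branch 1.1.2 (add (c & c)):
            (c & c): α-rule — add c, c.
            ○ open, literals {a=0, b=1, c=1, d=1}.
      branch 1.2 (add ~d, ((b -> (c & c)) -> a)):
        ((b -> (c & c)) -> a): β-rule — branch into ~(b -> (c & c))  //  a.
          branch 1.2.1 (add ~(b -> (c & c))):
            ~(b -> (c & c)): α-rule — add b, ~(c & c).
            ~(c & c): β-rule — branch into ~c  //  ~c.
              branch 1.2.1.1 (add ~c):
                ○ open, literals {b=1, c=0, d=0}.
              branch 1.2.1.2 (add ~c):
                ○ open, literals {b=1, c=0, d=0}.
          branch 1.2.2 (add a):
            ○ open, literals {a=1, b=1, d=0}.
  branch 2 (add ((~b & ~a) -> a)):
    ((~b & ~a) -> a): β-rule — branch into ~(~b & ~a)  //  a.
      branch 2.1 (add ~(~b & ~a)):
        ~(~b & ~a): β-rule — branch into ~~b  //  ~~a.
          branch 2.1.1 (add ~~b):
            ○ open, literals {b=1}.
          branch 2.1.2 (add ~~a):
            ○ open, literals {a=1}.
      branch 2.2 (add a):
        ○ open, literals {a=1}.
1 branch closed, 7 open.
Each open branch fixes some atoms; the unmentioned ones are free. Counting distinct full assignments: branch {a=0, b=1, c=1, d=1} (none free) contributes 1 new; branch {b=1, c=0, d=0} (a) contributes 2 new; branch {b=1, c=0, d=0} (a) contributes 0 new; branch {a=1, b=1, d=0} (c) contributes 1 new; branch {b=1} (d, a, c) contributes 4 new; branch {a=1} (d, b, c) contributes 4 new; branch {a=1} (d, b, c) contributes 0 new. Total: 12.

12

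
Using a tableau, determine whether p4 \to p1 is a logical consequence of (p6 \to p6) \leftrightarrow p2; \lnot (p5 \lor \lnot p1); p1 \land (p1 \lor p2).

Yes

Initial set: {T ((p6 \to p6) \leftrightarrow p2); T \lnot (p5 \lor \lnot p1); T (p1 \land (p1 \lor p2)); F (p4 \to p1)}.
T \lnot (p5 \lor \lnot p1): α-rule — add F p5, F \lnot p1.
T (p1 \land (p1 \lor p2)): α-rule — add T p1, T (p1 \lor p2).
F (p4 \to p1): α-rule — add T p4, F p1.
× closes — contains both p1 and \lnot p1.
All 1 branch closes.
Every branch closed, so the premises entail the conclusion.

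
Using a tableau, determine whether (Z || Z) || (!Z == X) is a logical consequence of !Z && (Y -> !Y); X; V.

Initial set: {T (!Z && (Y -> !Y)); T X; T V; F ((Z || Z) || (!Z == X))}.
T (!Z && (Y -> !Y)): α-rule — add T !Z, T (Y -> !Y).
F ((Z || Z) || (!Z == X)): α-rule — add F (Z || Z), F (!Z == X).
F (Z || Z): α-rule — add F Z, F Z.
T (Y -> !Y): β-rule — branch into F Y  //  T !Y.
  branch 1 (add F Y):
    F (!Z == X): β-rule — branch into T !Z, F X  //  F !Z, T X.
      branch 1.1 (add T !Z, F X):
        × closes — contains both X and !X.
      branch 1.2 (add F !Z, T X):
        × closes — contains both Z and !Z.
  branch 2 (add T !Y):
    F (!Z == X): β-rule — branch into T !Z, F X  //  F !Z, T X.
      branch 2.1 (add T !Z, F X):
        × closes — contains both X and !X.
      branch 2.2 (add F !Z, T X):
        × closes — contains both Z and !Z.
All 4 branches close.
Every branch closed, so the premises entail the conclusion.

Yes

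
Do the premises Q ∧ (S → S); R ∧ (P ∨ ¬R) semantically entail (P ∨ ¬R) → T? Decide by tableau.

No

Initial set: {(Q ∧ (S → S)); (R ∧ (P ∨ ¬R)); ¬((P ∨ ¬R) → T)}.
(Q ∧ (S → S)): α-rule — add Q, (S → S).
(R ∧ (P ∨ ¬R)): α-rule — add R, (P ∨ ¬R).
¬((P ∨ ¬R) → T): α-rule — add (P ∨ ¬R), ¬T.
(S → S): β-rule — branch into ¬S  //  S.
  branch 1 (add ¬S):
    (P ∨ ¬R): β-rule — branch into P  //  ¬R.
      branch 1.1 (add P):
        (P ∨ ¬R): β-rule — branch into P  //  ¬R.
          branch 1.1.1 (add P):
            ○ open, literals {P=true, Q=true, R=true, S=false, T=false}.
          branch 1.1.2 (add ¬R):
            × closes — contains both R and ¬R.
      branch 1.2 (add ¬R):
        × closes — contains both R and ¬R.
  branch 2 (add S):
    (P ∨ ¬R): β-rule — branch into P  //  ¬R.
      branch 2.1 (add P):
        (P ∨ ¬R): β-rule — branch into P  //  ¬R.
          branch 2.1.1 (add P):
            ○ open, literals {P=true, Q=true, R=true, S=true, T=false}.
          branch 2.1.2 (add ¬R):
            × closes — contains both R and ¬R.
      branch 2.2 (add ¬R):
        × closes — contains both R and ¬R.
4 branches closed, 2 open.
An open branch gives a countermodel: P=true, Q=true, R=true, S=false, T=false (unmentioned atoms arbitrary); the premises hold there but the conclusion fails.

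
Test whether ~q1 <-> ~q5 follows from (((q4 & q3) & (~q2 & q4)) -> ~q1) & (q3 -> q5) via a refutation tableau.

Initial set: {((((q4 & q3) & (~q2 & q4)) -> ~q1) & (q3 -> q5)); ~(~q1 <-> ~q5)}.
((((q4 & q3) & (~q2 & q4)) -> ~q1) & (q3 -> q5)): α-rule — add (((q4 & q3) & (~q2 & q4)) -> ~q1), (q3 -> q5).
~(~q1 <-> ~q5): β-rule — branch into ~q1, ~~q5  //  ~~q1, ~q5.
  branch 1 (add ~q1, ~~q5):
    (((q4 & q3) & (~q2 & q4)) -> ~q1): β-rule — branch into ~((q4 & q3) & (~q2 & q4))  //  ~q1.
      branch 1.1 (add ~((q4 & q3) & (~q2 & q4))):
        (q3 -> q5): β-rule — branch into ~q3  //  q5.
          branch 1.1.1 (add ~q3):
            ~((q4 & q3) & (~q2 & q4)): β-rule — branch into ~(q4 & q3)  //  ~(~q2 & q4).
              branch 1.1.1.1 (add ~(q4 & q3)):
                ~(q4 & q3): β-rule — branch into ~q4  //  ~q3.
                  branch 1.1.1.1.1 (add ~q4):
                    ○ open, literals {q1=F, q3=F, q4=F, q5=T}.
                  branch 1.1.1.1.2 (add ~q3):
                    ○ open, literals {q1=F, q3=F, q5=T}.
              branch 1.1.1.2 (add ~(~q2 & q4)):
                ~(~q2 & q4): β-rule — branch into ~~q2  //  ~q4.
                  branch 1.1.1.2.1 (add ~~q2):
                    ○ open, literals {q1=F, q2=T, q3=F, q5=T}.
                  branch 1.1.1.2.2 (add ~q4):
                    ○ open, literals {q1=F, q3=F, q4=F, q5=T}.
          branch 1.1.2 (add q5):
            ~((q4 & q3) & (~q2 & q4)): β-rule — branch into ~(q4 & q3)  //  ~(~q2 & q4).
              branch 1.1.2.1 (add ~(q4 & q3)):
                ~(q4 & q3): β-rule — branch into ~q4  //  ~q3.
                  branch 1.1.2.1.1 (add ~q4):
                    ○ open, literals {q1=F, q4=F, q5=T}.
                  branch 1.1.2.1.2 (add ~q3):
                    ○ open, literals {q1=F, q3=F, q5=T}.
              branch 1.1.2.2 (add ~(~q2 & q4)):
                ~(~q2 & q4): β-rule — branch into ~~q2  //  ~q4.
                  branch 1.1.2.2.1 (add ~~q2):
                    ○ open, literals {q1=F, q2=T, q5=T}.
                  branch 1.1.2.2.2 (add ~q4):
                    ○ open, literals {q1=F, q4=F, q5=T}.
      branch 1.2 (add ~q1):
        (q3 -> q5): β-rule — branch into ~q3  //  q5.
          branch 1.2.1 (add ~q3):
            ○ open, literals {q1=F, q3=F, q5=T}.
          branch 1.2.2 (add q5):
            ○ open, literals {q1=F, q5=T}.
  branch 2 (add ~~q1, ~q5):
    (((q4 & q3) & (~q2 & q4)) -> ~q1): β-rule — branch into ~((q4 & q3) & (~q2 & q4))  //  ~q1.
      branch 2.1 (add ~((q4 & q3) & (~q2 & q4))):
        (q3 -> q5): β-rule — branch into ~q3  //  q5.
          branch 2.1.1 (add ~q3):
            ~((q4 & q3) & (~q2 & q4)): β-rule — branch into ~(q4 & q3)  //  ~(~q2 & q4).
              branch 2.1.1.1 (add ~(q4 & q3)):
                ~(q4 & q3): β-rule — branch into ~q4  //  ~q3.
                  branch 2.1.1.1.1 (add ~q4):
                    ○ open, literals {q1=T, q3=F, q4=F, q5=F}.
                  branch 2.1.1.1.2 (add ~q3):
                    ○ open, literals {q1=T, q3=F, q5=F}.
              branch 2.1.1.2 (add ~(~q2 & q4)):
                ~(~q2 & q4): β-rule — branch into ~~q2  //  ~q4.
                  branch 2.1.1.2.1 (add ~~q2):
                    ○ open, literals {q1=T, q2=T, q3=F, q5=F}.
                  branch 2.1.1.2.2 (add ~q4):
                    ○ open, literals {q1=T, q3=F, q4=F, q5=F}.
          branch 2.1.2 (add q5):
            × closes — contains both q5 and ~q5.
      branch 2.2 (add ~q1):
        × closes — contains both q1 and ~q1.
2 branches closed, 14 open.
An open branch gives a countermodel: q1=F, q3=F, q4=F, q5=T (unmentioned atoms arbitrary); the premises hold there but the conclusion fails.

No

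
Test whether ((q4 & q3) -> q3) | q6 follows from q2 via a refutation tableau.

Yes

Initial set: {T q2; F (((q4 & q3) -> q3) | q6)}.
F (((q4 & q3) -> q3) | q6): α-rule — add F ((q4 & q3) -> q3), F q6.
F ((q4 & q3) -> q3): α-rule — add T (q4 & q3), F q3.
T (q4 & q3): α-rule — add T q4, T q3.
× closes — contains both q3 and ~q3.
All 1 branch closes.
Every branch closed, so the premises entail the conclusion.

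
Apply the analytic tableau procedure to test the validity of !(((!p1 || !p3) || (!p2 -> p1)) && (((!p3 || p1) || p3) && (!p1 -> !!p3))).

Assume the negation and expand:
Initial set: {F !(((!p1 || !p3) || (!p2 -> p1)) && (((!p3 || p1) || p3) && (!p1 -> !!p3)))}.
F !(((!p1 || !p3) || (!p2 -> p1)) && (((!p3 || p1) || p3) && (!p1 -> !!p3))): α-rule — add T ((!p1 || !p3) || (!p2 -> p1)), T (((!p3 || p1) || p3) && (!p1 -> !!p3)).
T (((!p3 || p1) || p3) && (!p1 -> !!p3)): α-rule — add T ((!p3 || p1) || p3), T (!p1 -> !!p3).
T ((!p1 || !p3) || (!p2 -> p1)): β-rule — branch into T (!p1 || !p3)  //  T (!p2 -> p1).
  branch 1 (add T (!p1 || !p3)):
    T ((!p3 || p1) || p3): β-rule — branch into T (!p3 || p1)  //  T p3.
      branch 1.1 (add T (!p3 || p1)):
        T (!p1 -> !!p3): β-rule — branch into F !p1  //  T !!p3.
          branch 1.1.1 (add F !p1):
            T (!p1 || !p3): β-rule — branch into T !p1  //  T !p3.
              branch 1.1.1.1 (add T !p1):
                × closes — contains both p1 and !p1.
              branch 1.1.1.2 (add T !p3):
                T (!p3 || p1): β-rule — branch into T !p3  //  T p1.
                  branch 1.1.1.2.1 (add T !p3):
                    ○ open, literals {p1=1, p3=0}.
                  branch 1.1.1.2.2 (add T p1):
                    ○ open, literals {p1=1, p3=0}.
          branch 1.1.2 (add T !!p3):
            T !!p3: drop double negation, giving T p3.
            T (!p1 || !p3): β-rule — branch into T !p1  //  T !p3.
              branch 1.1.2.1 (add T !p1):
                T (!p3 || p1): β-rule — branch into T !p3  //  T p1.
                  branch 1.1.2.1.1 (add T !p3):
                    × closes — contains both p3 and !p3.
                  branch 1.1.2.1.2 (add T p1):
                    × closes — contains both p1 and !p1.
              branch 1.1.2.2 (add T !p3):
                × closes — contains both p3 and !p3.
      branch 1.2 (add T p3):
        T (!p1 -> !!p3): β-rule — branch into F !p1  //  T !!p3.
          branch 1.2.1 (add F !p1):
            T (!p1 || !p3): β-rule — branch into T !p1  //  T !p3.
              branch 1.2.1.1 (add T !p1):
                × closes — contains both p1 and !p1.
              branch 1.2.1.2 (add T !p3):
                × closes — contains both p3 and !p3.
          branch 1.2.2 (add T !!p3):
            T !!p3: drop double negation, giving T p3.
            T (!p1 || !p3): β-rule — branch into T !p1  //  T !p3.
              branch 1.2.2.1 (add T !p1):
                ○ open, literals {p1=0, p3=1}.
              branch 1.2.2.2 (add T !p3):
                × closes — contains both p3 and !p3.
  branch 2 (add T (!p2 -> p1)):
    T ((!p3 || p1) || p3): β-rule — branch into T (!p3 || p1)  //  T p3.
      branch 2.1 (add T (!p3 || p1)):
        T (!p1 -> !!p3): β-rule — branch into F !p1  //  T !!p3.
          branch 2.1.1 (add F !p1):
            T (!p2 -> p1): β-rule — branch into F !p2  //  T p1.
              branch 2.1.1.1 (add F !p2):
                T (!p3 || p1): β-rule — branch into T !p3  //  T p1.
                  branch 2.1.1.1.1 (add T !p3):
                    ○ open, literals {p1=1, p2=1, p3=0}.
                  branch 2.1.1.1.2 (add T p1):
                    ○ open, literals {p1=1, p2=1}.
              branch 2.1.1.2 (add T p1):
                T (!p3 || p1): β-rule — branch into T !p3  //  T p1.
                  branch 2.1.1.2.1 (add T !p3):
                    ○ open, literals {p1=1, p3=0}.
                  branch 2.1.1.2.2 (add T p1):
                    ○ open, literals {p1=1}.
          branch 2.1.2 (add T !!p3):
            T !!p3: drop double negation, giving T p3.
            T (!p2 -> p1): β-rule — branch into F !p2  //  T p1.
              branch 2.1.2.1 (add F !p2):
                T (!p3 || p1): β-rule — branch into T !p3  //  T p1.
                  branch 2.1.2.1.1 (add T !p3):
                    × closes — contains both p3 and !p3.
                  branch 2.1.2.1.2 (add T p1):
                    ○ open, literals {p1=1, p2=1, p3=1}.
              branch 2.1.2.2 (add T p1):
                T (!p3 || p1): β-rule — branch into T !p3  //  T p1.
                  branch 2.1.2.2.1 (add T !p3):
                    × closes — contains both p3 and !p3.
                  branch 2.1.2.2.2 (add T p1):
                    ○ open, literals {p1=1, p3=1}.
      branch 2.2 (add T p3):
        T (!p1 -> !!p3): β-rule — branch into F !p1  //  T !!p3.
          branch 2.2.1 (add F !p1):
            T (!p2 -> p1): β-rule — branch into F !p2  //  T p1.
              branch 2.2.1.1 (add F !p2):
                ○ open, literals {p1=1, p2=1, p3=1}.
              branch 2.2.1.2 (add T p1):
                ○ open, literals {p1=1, p3=1}.
          branch 2.2.2 (add T !!p3):
            T !!p3: drop double negation, giving T p3.
            T (!p2 -> p1): β-rule — branch into F !p2  //  T p1.
              branch 2.2.2.1 (add F !p2):
                ○ open, literals {p2=1, p3=1}.
              branch 2.2.2.2 (add T p1):
                ○ open, literals {p1=1, p3=1}.
9 branches closed, 13 open.
An open branch gives a countermodel: p1=1, p3=0 (unmentioned atoms arbitrary); under it the original formula is false.

Not valid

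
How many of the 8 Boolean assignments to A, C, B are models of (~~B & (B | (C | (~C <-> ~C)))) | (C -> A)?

Initial set: {((~~B & (B | (C | (~C <-> ~C)))) | (C -> A))}.
((~~B & (B | (C | (~C <-> ~C)))) | (C -> A)): β-rule — branch into (~~B & (B | (C | (~C <-> ~C))))  //  (C -> A).
  branch 1 (add (~~B & (B | (C | (~C <-> ~C))))):
    (~~B & (B | (C | (~C <-> ~C)))): α-rule — add ~~B, (B | (C | (~C <-> ~C))).
    ~~B: drop double negation, giving B.
    (B | (C | (~C <-> ~C))): β-rule — branch into B  //  (C | (~C <-> ~C)).
      branch 1.1 (add B):
        ○ open, literals {B=1}.
      branch 1.2 (add (C | (~C <-> ~C))):
        (C | (~C <-> ~C)): β-rule — branch into C  //  (~C <-> ~C).
          branch 1.2.1 (add C):
            ○ open, literals {B=1, C=1}.
          branch 1.2.2 (add (~C <-> ~C)):
            (~C <-> ~C): β-rule — branch into ~C, ~C  //  ~~C, ~~C.
              branch 1.2.2.1 (add ~C, ~C):
                ○ open, literals {B=1, C=0}.
              branch 1.2.2.2 (add ~~C, ~~C):
                ○ open, literals {B=1, C=1}.
  branch 2 (add (C -> A)):
    (C -> A): β-rule — branch into ~C  //  A.
      branch 2.1 (add ~C):
        ○ open, literals {C=0}.
      branch 2.2 (add A):
        ○ open, literals {A=1}.
0 branches closed, 6 open.
Each open branch fixes some atoms; the unmentioned ones are free. Counting distinct full assignments: branch {B=1} (A, C) contributes 4 new; branch {B=1, C=1} (A) contributes 0 new; branch {B=1, C=0} (A) contributes 0 new; branch {B=1, C=1} (A) contributes 0 new; branch {C=0} (A, B) contributes 2 new; branch {A=1} (C, B) contributes 1 new. Total: 7.

7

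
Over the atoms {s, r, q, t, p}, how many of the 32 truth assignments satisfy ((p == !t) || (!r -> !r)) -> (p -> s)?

24

Initial set: {(((p == !t) || (!r -> !r)) -> (p -> s))}.
(((p == !t) || (!r -> !r)) -> (p -> s)): β-rule — branch into !((p == !t) || (!r -> !r))  //  (p -> s).
  branch 1 (add !((p == !t) || (!r -> !r))):
    !((p == !t) || (!r -> !r)): α-rule — add !(p == !t), !(!r -> !r).
    !(!r -> !r): α-rule — add !r, !!r.
    × closes — contains both r and !r.
  branch 2 (add (p -> s)):
    (p -> s): β-rule — branch into !p  //  s.
      branch 2.1 (add !p):
        ○ open, literals {p=false}.
      branch 2.2 (add s):
        ○ open, literals {s=true}.
1 branch closed, 2 open.
Each open branch fixes some atoms; the unmentioned ones are free. Counting distinct full assignments: branch {p=false} (s, r, q, t) contributes 16 new; branch {s=true} (r, q, t, p) contributes 8 new. Total: 24.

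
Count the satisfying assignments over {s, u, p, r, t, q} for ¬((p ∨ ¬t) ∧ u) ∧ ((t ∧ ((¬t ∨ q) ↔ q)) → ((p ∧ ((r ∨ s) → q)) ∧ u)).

Initial set: {(¬((p ∨ ¬t) ∧ u) ∧ ((t ∧ ((¬t ∨ q) ↔ q)) → ((p ∧ ((r ∨ s) → q)) ∧ u)))}.
(¬((p ∨ ¬t) ∧ u) ∧ ((t ∧ ((¬t ∨ q) ↔ q)) → ((p ∧ ((r ∨ s) → q)) ∧ u))): α-rule — add ¬((p ∨ ¬t) ∧ u), ((t ∧ ((¬t ∨ q) ↔ q)) → ((p ∧ ((r ∨ s) → q)) ∧ u)).
¬((p ∨ ¬t) ∧ u): β-rule — branch into ¬(p ∨ ¬t)  //  ¬u.
  branch 1 (add ¬(p ∨ ¬t)):
    ¬(p ∨ ¬t): α-rule — add ¬p, ¬¬t.
    ((t ∧ ((¬t ∨ q) ↔ q)) → ((p ∧ ((r ∨ s) → q)) ∧ u)): β-rule — branch into ¬(t ∧ ((¬t ∨ q) ↔ q))  //  ((p ∧ ((r ∨ s) → q)) ∧ u).
      branch 1.1 (add ¬(t ∧ ((¬t ∨ q) ↔ q))):
        ¬(t ∧ ((¬t ∨ q) ↔ q)): β-rule — branch into ¬t  //  ¬((¬t ∨ q) ↔ q).
          branch 1.1.1 (add ¬t):
            × closes — contains both t and ¬t.
          branch 1.1.2 (add ¬((¬t ∨ q) ↔ q)):
            ¬((¬t ∨ q) ↔ q): β-rule — branch into (¬t ∨ q), ¬q  //  ¬(¬t ∨ q), q.
              branch 1.1.2.1 (add (¬t ∨ q), ¬q):
                (¬t ∨ q): β-rule — branch into ¬t  //  q.
                  branch 1.1.2.1.1 (add ¬t):
                    × closes — contains both t and ¬t.
                  branch 1.1.2.1.2 (add q):
                    × closes — contains both q and ¬q.
              branch 1.1.2.2 (add ¬(¬t ∨ q), q):
                ¬(¬t ∨ q): α-rule — add ¬¬t, ¬q.
                × closes — contains both q and ¬q.
      branch 1.2 (add ((p ∧ ((r ∨ s) → q)) ∧ u)):
        ((p ∧ ((r ∨ s) → q)) ∧ u): α-rule — add (p ∧ ((r ∨ s) → q)), u.
        (p ∧ ((r ∨ s) → q)): α-rule — add p, ((r ∨ s) → q).
        × closes — contains both p and ¬p.
  branch 2 (add ¬u):
    ((t ∧ ((¬t ∨ q) ↔ q)) → ((p ∧ ((r ∨ s) → q)) ∧ u)): β-rule — branch into ¬(t ∧ ((¬t ∨ q) ↔ q))  //  ((p ∧ ((r ∨ s) → q)) ∧ u).
      branch 2.1 (add ¬(t ∧ ((¬t ∨ q) ↔ q))):
        ¬(t ∧ ((¬t ∨ q) ↔ q)): β-rule — branch into ¬t  //  ¬((¬t ∨ q) ↔ q).
          branch 2.1.1 (add ¬t):
            ○ open, literals {t=false, u=false}.
          branch 2.1.2 (add ¬((¬t ∨ q) ↔ q)):
            ¬((¬t ∨ q) ↔ q): β-rule — branch into (¬t ∨ q), ¬q  //  ¬(¬t ∨ q), q.
              branch 2.1.2.1 (add (¬t ∨ q), ¬q):
                (¬t ∨ q): β-rule — branch into ¬t  //  q.
                  branch 2.1.2.1.1 (add ¬t):
                    ○ open, literals {q=false, t=false, u=false}.
                  branch 2.1.2.1.2 (add q):
                    × closes — contains both q and ¬q.
              branch 2.1.2.2 (add ¬(¬t ∨ q), q):
                ¬(¬t ∨ q): α-rule — add ¬¬t, ¬q.
                × closes — contains both q and ¬q.
      branch 2.2 (add ((p ∧ ((r ∨ s) → q)) ∧ u)):
        ((p ∧ ((r ∨ s) → q)) ∧ u): α-rule — add (p ∧ ((r ∨ s) → q)), u.
        × closes — contains both u and ¬u.
8 branches closed, 2 open.
Each open branch fixes some atoms; the unmentioned ones are free. Counting distinct full assignments: branch {t=false, u=false} (s, p, r, q) contributes 16 new; branch {q=false, t=false, u=false} (s, p, r) contributes 0 new. Total: 16.

16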